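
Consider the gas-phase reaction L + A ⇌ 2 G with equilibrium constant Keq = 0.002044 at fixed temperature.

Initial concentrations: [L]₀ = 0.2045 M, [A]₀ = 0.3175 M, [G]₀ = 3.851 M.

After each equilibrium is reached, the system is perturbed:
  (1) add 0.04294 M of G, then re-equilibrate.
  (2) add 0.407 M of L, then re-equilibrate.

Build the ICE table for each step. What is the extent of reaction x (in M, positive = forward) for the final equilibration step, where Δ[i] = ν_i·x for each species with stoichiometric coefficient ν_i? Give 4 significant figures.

x = 0.004413 M

Q₀ = 228.4 vs Keq = 0.002044 ⇒ Q>K, reverse
Step 1:
                  L         A         G
  init       0.2045    0.3175     3.851
  Δ           1.877     1.877    -3.754
  eq          2.082     2.195   0.09663
  solve Keq expr → x = -1.877; check Q = 0.002044
Then add 0.04294 M of G.
Step 2:
                  L         A         G
  init        2.082     2.195    0.1396
  Δ           0.021     0.021  -0.04199
  eq          2.103     2.216   0.09758
  solve Keq expr → x = -0.021; check Q = 0.002044
Then add 0.407 M of L.
Step 3:
                  L         A         G
  init         2.51     2.216   0.09758
  Δ       -0.004413 -0.004413  0.008827
  eq          2.505     2.211    0.1064
  solve Keq expr → x = 0.004413; check Q = 0.002044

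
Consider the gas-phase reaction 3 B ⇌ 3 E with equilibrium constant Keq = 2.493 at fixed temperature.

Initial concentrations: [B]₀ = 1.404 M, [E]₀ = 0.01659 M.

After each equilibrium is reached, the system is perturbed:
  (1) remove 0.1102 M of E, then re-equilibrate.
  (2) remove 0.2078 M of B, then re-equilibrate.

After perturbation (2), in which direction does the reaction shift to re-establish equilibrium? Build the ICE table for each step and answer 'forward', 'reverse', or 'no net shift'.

Direction: reverse

Q₀ = 1.6498e-06 vs Keq = 2.493 ⇒ Q<K, forward
Step 1:
                    B           E
  init          1.404     0.01659
  Δ            -0.801       0.801
  eq            0.603      0.8176
  solve Keq expr → x = 0.267; check Q = 2.493
Then remove 0.1102 M of E.
Step 2:
                    B           E
  init          0.603      0.7074
  Δ          -0.04678     0.04678
  eq           0.5562      0.7542
  solve Keq expr → x = 0.01559; check Q = 2.493
Then remove 0.2078 M of B.
Step 3:
                    B           E
  init         0.3484      0.7542
  Δ            0.1196     -0.1196
  eq            0.468      0.6346
  solve Keq expr → x = -0.03987; check Q = 2.493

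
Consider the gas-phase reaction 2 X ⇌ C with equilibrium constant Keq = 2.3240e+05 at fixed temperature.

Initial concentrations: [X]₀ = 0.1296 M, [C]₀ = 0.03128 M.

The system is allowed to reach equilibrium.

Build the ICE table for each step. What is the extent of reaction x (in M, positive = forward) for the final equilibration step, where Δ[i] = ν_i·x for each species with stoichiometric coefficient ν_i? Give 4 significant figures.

Q₀ = 1.862 vs Keq = 2.3240e+05 ⇒ Q<K, forward
Step 1:
                   X          C
  init        0.1296    0.03128
  Δ           -0.129    0.06448
  eq      6.4191e-04    0.09576
  solve Keq expr → x = 0.06448; check Q = 2.3240e+05

x = 0.06448 M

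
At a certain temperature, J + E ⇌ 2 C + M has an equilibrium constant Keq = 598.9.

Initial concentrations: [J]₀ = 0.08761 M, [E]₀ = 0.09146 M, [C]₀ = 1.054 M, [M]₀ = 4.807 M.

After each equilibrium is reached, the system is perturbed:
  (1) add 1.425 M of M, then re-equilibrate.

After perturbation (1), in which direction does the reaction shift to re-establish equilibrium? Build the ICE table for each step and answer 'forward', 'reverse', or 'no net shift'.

Q₀ = 666.5 vs Keq = 598.9 ⇒ Q>K, reverse
Step 1:
                  J         E         C         M
  init      0.08761   0.09146     1.054     4.807
  Δ        0.004132  0.004132 -0.008264 -0.004132
  eq        0.09174   0.09559     1.046     4.803
  solve Keq expr → x = -0.004132; check Q = 598.9
Then add 1.425 M of M.
Step 2:
                  J         E         C         M
  init      0.09174   0.09559     1.046     6.228
  Δ         0.01071   0.01071  -0.02143  -0.01071
  eq         0.1025    0.1063     1.024     6.217
  solve Keq expr → x = -0.01071; check Q = 598.9

Direction: reverse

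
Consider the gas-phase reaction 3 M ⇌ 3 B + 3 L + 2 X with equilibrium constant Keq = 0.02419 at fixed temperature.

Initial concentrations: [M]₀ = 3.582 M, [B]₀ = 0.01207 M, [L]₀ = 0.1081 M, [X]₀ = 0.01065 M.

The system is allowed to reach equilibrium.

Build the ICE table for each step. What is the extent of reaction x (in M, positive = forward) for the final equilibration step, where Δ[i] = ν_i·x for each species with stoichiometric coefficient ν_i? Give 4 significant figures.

Q₀ = 5.4818e-15 vs Keq = 0.02419 ⇒ Q<K, forward
Step 1:
                   M          B          L          X
  Initial      3.582    0.01207     0.1081    0.01065
  Change     -0.9509     0.9509     0.9509     0.6339
  Equil        2.631      0.963      1.059     0.6446
  solve Keq expr → x = 0.317; check Q = 0.02419

x = 0.317 M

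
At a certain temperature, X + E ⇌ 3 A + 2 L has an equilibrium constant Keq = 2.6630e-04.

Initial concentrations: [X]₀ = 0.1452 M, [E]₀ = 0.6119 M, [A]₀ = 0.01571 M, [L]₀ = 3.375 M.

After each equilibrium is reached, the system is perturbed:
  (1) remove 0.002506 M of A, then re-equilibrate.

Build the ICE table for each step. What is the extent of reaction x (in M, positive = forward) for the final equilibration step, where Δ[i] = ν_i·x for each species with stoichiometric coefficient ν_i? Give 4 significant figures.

x = 8.2401e-04 M

Q₀ = 4.9708e-04 vs Keq = 2.6630e-04 ⇒ Q>K, reverse
Step 1:
                   X          E          A          L
  init        0.1452     0.6119    0.01571      3.375
  Δ       9.7026e-04 9.7026e-04  -0.002911  -0.001941
  eq          0.1462     0.6129     0.0128      3.373
  solve Keq expr → x = -9.7026e-04; check Q = 2.6630e-04
Then remove 0.002506 M of A.
Step 2:
                   X          E          A          L
  init        0.1462     0.6129    0.01029      3.373
  Δ       -8.2401e-04 -8.2401e-04   0.002472   0.001648
  eq          0.1453      0.612    0.01277      3.375
  solve Keq expr → x = 8.2401e-04; check Q = 2.6630e-04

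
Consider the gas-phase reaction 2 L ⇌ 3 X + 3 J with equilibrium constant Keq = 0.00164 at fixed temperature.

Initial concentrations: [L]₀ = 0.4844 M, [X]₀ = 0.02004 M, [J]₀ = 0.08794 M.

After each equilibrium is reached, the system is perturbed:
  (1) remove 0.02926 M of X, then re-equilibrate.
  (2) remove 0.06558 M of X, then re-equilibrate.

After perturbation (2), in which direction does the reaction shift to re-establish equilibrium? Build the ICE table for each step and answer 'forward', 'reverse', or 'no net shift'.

Q₀ = 2.3326e-08 vs Keq = 0.00164 ⇒ Q<K, forward
Step 1:
                  L         X         J
  Initial    0.4844   0.02004   0.08794
  Change    -0.1279    0.1919    0.1919
  Equil      0.3565    0.2119    0.2798
  solve Keq expr → x = 0.06395; check Q = 0.00164
Then remove 0.02926 M of X.
Step 2:
                  L         X         J
  Initial    0.3565    0.1826    0.2798
  Change  -0.009896   0.01484   0.01484
  Equil      0.3466    0.1975    0.2946
  solve Keq expr → x = 0.004948; check Q = 0.00164
Then remove 0.06558 M of X.
Step 3:
                  L         X         J
  Initial    0.3466    0.1319    0.2946
  Change   -0.02395   0.03592   0.03592
  Equil      0.3227    0.1678    0.3306
  solve Keq expr → x = 0.01197; check Q = 0.00164

Direction: forward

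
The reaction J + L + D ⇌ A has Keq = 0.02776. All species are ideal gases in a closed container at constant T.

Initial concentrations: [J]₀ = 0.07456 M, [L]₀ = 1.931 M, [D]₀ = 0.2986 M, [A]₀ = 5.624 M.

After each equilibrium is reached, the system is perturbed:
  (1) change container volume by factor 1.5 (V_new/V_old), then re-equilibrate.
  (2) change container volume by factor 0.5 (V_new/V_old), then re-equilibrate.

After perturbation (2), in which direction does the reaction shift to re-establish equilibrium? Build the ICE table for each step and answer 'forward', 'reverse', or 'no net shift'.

Direction: forward

Q₀ = 130.8 vs Keq = 0.02776 ⇒ Q>K, reverse
Step 1:
                    J           L           D           A
  I           0.07456       1.931      0.2986       5.624
  C             3.531       3.531       3.531      -3.531
  E             3.605       5.462       3.829       2.093
  solve Keq expr → x = -3.531; check Q = 0.02776
Then change container volume by factor 1.5 (V_new/V_old).
Step 2:
                    J           L           D           A
  I             2.404       3.641       2.553       1.395
  C            0.4354      0.4354      0.4354     -0.4354
  E             2.839       4.077       2.988      0.9601
  solve Keq expr → x = -0.4354; check Q = 0.02776
Then change container volume by factor 0.5 (V_new/V_old).
Step 3:
                    J           L           D           A
  I             5.678       8.153       5.977        1.92
  C            -1.511      -1.511      -1.511       1.511
  E             4.167       6.642       4.466       3.431
  solve Keq expr → x = 1.511; check Q = 0.02776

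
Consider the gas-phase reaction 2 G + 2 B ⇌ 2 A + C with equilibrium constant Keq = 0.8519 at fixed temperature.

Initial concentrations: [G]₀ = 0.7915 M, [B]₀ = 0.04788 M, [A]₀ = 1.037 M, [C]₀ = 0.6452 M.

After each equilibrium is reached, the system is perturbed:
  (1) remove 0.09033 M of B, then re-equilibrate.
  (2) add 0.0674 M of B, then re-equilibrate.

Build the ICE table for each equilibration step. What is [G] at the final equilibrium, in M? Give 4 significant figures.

Q₀ = 483.1 vs Keq = 0.8519 ⇒ Q>K, reverse
Step 1:
                    G           B           A           C
  init         0.7915     0.04788       1.037      0.6452
  Δ            0.3719      0.3719     -0.3719     -0.1859
  eq            1.163      0.4198      0.6651      0.4593
  solve Keq expr → x = -0.1859; check Q = 0.8519
Then remove 0.09033 M of B.
Step 2:
                    G           B           A           C
  init          1.163      0.3294      0.6651      0.4593
  Δ           0.04169     0.04169    -0.04169    -0.02084
  eq            1.205      0.3711      0.6234      0.4384
  solve Keq expr → x = -0.02084; check Q = 0.8519
Then add 0.0674 M of B.
Step 3:
                    G           B           A           C
  init          1.205      0.4385      0.6234      0.4384
  Δ           -0.0313     -0.0313      0.0313     0.01565
  eq            1.174      0.4072      0.6547      0.4541
  solve Keq expr → x = 0.01565; check Q = 0.8519

[G]_eq = 1.174 M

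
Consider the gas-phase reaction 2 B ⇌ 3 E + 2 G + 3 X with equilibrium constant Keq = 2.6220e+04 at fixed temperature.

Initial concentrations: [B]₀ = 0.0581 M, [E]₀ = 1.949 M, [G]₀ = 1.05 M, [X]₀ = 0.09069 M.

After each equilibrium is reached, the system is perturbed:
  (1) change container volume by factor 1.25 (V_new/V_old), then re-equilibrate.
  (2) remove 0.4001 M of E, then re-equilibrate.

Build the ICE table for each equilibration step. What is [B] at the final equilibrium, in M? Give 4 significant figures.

Q₀ = 1.804 vs Keq = 2.6220e+04 ⇒ Q<K, forward
Step 1:
                  B         E         G         X
  I          0.0581     1.949      1.05   0.09069
  C        -0.05664   0.08496   0.05664   0.08496
  E        0.001459     2.034     1.107    0.1757
  solve Keq expr → x = 0.02832; check Q = 2.6220e+04
Then change container volume by factor 1.25 (V_new/V_old).
Step 2:
                  B         E         G         X
  I        0.001168     1.627    0.8853    0.1405
  C       -5.6350e-04 8.4525e-04 5.6350e-04 8.4525e-04
  E       6.0403e-04     1.628    0.8859    0.1414
  solve Keq expr → x = 2.8175e-04; check Q = 2.6220e+04
Then remove 0.4001 M of E.
Step 3:
                  B         E         G         X
  I       6.0403e-04     1.228    0.8859    0.1414
  C       -2.0682e-04 3.1024e-04 2.0682e-04 3.1024e-04
  E       3.9721e-04     1.228    0.8861    0.1417
  solve Keq expr → x = 1.0341e-04; check Q = 2.6220e+04

[B]_eq = 3.9721e-04 M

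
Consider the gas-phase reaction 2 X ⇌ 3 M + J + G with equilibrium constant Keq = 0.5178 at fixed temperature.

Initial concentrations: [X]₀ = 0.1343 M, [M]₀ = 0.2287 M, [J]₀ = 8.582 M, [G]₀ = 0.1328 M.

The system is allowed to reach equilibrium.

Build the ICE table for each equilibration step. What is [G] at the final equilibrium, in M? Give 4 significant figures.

[G]_eq = 0.1279 M

Q₀ = 0.7558 vs Keq = 0.5178 ⇒ Q>K, reverse
Step 1:
                  X         M         J         G
  Initial    0.1343    0.2287     8.582    0.1328
  Change   0.009798   -0.0147 -0.004899 -0.004899
  Equil      0.1441     0.214     8.577    0.1279
  solve Keq expr → x = -0.004899; check Q = 0.5178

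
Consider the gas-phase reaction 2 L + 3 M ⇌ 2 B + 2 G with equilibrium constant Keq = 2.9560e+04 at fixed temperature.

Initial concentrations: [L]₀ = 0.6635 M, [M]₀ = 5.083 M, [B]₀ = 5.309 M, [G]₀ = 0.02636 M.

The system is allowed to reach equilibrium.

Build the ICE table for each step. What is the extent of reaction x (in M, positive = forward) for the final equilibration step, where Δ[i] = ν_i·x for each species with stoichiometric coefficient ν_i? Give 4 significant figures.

x = 0.3303 M

Q₀ = 3.3875e-04 vs Keq = 2.9560e+04 ⇒ Q<K, forward
Step 1:
                  L         M         B         G
  I          0.6635     5.083     5.309   0.02636
  C         -0.6606   -0.9909    0.6606    0.6606
  E        0.002882     4.092      5.97     0.687
  solve Keq expr → x = 0.3303; check Q = 2.9560e+04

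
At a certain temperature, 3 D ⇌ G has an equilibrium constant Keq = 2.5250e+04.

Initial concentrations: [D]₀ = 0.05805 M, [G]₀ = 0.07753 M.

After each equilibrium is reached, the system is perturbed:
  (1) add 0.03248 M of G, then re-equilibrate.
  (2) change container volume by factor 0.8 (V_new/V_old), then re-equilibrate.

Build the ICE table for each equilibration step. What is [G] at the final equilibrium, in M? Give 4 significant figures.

[G]_eq = 0.1556 M

Q₀ = 396.3 vs Keq = 2.5250e+04 ⇒ Q<K, forward
Step 1:
                  D         G
  Initial   0.05805   0.07753
  Change   -0.04268   0.01423
  Equil     0.01537   0.09176
  solve Keq expr → x = 0.01423; check Q = 2.5250e+04
Then add 0.03248 M of G.
Step 2:
                  D         G
  Initial   0.01537    0.1242
  Change    0.00161 -5.3656e-04
  Equil     0.01698    0.1237
  solve Keq expr → x = -5.3656e-04; check Q = 2.5250e+04
Then change container volume by factor 0.8 (V_new/V_old).
Step 3:
                  D         G
  Initial   0.02123    0.1546
  Change  -0.002897 9.6550e-04
  Equil     0.01833    0.1556
  solve Keq expr → x = 9.6550e-04; check Q = 2.5250e+04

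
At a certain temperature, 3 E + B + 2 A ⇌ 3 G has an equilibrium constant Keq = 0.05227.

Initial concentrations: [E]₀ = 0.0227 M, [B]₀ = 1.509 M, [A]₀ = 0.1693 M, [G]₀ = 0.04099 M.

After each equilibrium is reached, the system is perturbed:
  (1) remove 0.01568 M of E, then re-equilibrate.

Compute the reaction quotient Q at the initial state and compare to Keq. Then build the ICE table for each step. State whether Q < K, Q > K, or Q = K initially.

Q₀ = 136.1; Q > K (proceeds reverse)

Q₀ = 136.1 vs Keq = 0.05227 ⇒ Q>K, reverse
Step 1:
                    E           B           A           G
  I            0.0227       1.509      0.1693     0.04099
  C           0.03303     0.01101     0.02202    -0.03303
  E           0.05573        1.52      0.1913    0.007956
  solve Keq expr → x = -0.01101; check Q = 0.05227
Then remove 0.01568 M of E.
Step 2:
                    E           B           A           G
  I           0.04005        1.52      0.1913    0.007956
  C          0.001934  6.4477e-04     0.00129   -0.001934
  E           0.04199       1.521      0.1926    0.006021
  solve Keq expr → x = -6.4477e-04; check Q = 0.05227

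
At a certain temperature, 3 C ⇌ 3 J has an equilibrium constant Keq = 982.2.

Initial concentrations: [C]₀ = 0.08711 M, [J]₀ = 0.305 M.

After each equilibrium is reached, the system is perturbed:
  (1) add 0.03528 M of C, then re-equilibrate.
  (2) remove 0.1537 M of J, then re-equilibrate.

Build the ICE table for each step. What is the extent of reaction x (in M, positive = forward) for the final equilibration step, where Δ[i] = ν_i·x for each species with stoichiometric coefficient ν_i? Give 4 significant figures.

x = 0.004683 M

Q₀ = 42.92 vs Keq = 982.2 ⇒ Q<K, forward
Step 1:
                    C           J
  init        0.08711       0.305
  Δ          -0.05127     0.05127
  eq          0.03584      0.3563
  solve Keq expr → x = 0.01709; check Q = 982.2
Then add 0.03528 M of C.
Step 2:
                    C           J
  init        0.07112      0.3563
  Δ          -0.03206     0.03206
  eq          0.03907      0.3883
  solve Keq expr → x = 0.01069; check Q = 982.2
Then remove 0.1537 M of J.
Step 3:
                    C           J
  init        0.03907      0.2346
  Δ          -0.01405     0.01405
  eq          0.02502      0.2487
  solve Keq expr → x = 0.004683; check Q = 982.2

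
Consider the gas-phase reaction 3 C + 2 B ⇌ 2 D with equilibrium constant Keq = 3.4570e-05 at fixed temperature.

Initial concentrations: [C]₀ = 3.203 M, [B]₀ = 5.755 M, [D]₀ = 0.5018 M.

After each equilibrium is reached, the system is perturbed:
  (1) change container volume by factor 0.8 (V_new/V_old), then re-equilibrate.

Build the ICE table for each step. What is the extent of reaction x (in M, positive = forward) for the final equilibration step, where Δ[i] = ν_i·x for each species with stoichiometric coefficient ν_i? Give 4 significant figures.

Q₀ = 2.3137e-04 vs Keq = 3.4570e-05 ⇒ Q>K, reverse
Step 1:
                  C         B         D
  init        3.203     5.755    0.5018
  Δ          0.3912    0.2608   -0.2608
  eq          3.594     6.016     0.241
  solve Keq expr → x = -0.1304; check Q = 3.4570e-05
Then change container volume by factor 0.8 (V_new/V_old).
Step 2:
                  C         B         D
  init        4.493      7.52    0.3013
  Δ         -0.1423  -0.09486   0.09486
  eq           4.35     7.425    0.3961
  solve Keq expr → x = 0.04743; check Q = 3.4570e-05

x = 0.04743 M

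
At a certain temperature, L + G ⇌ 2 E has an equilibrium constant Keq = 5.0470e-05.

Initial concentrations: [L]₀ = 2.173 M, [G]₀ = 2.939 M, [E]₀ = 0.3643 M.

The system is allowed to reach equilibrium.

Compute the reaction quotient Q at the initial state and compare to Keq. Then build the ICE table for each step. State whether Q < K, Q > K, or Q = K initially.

Q₀ = 0.02078 vs Keq = 5.0470e-05 ⇒ Q>K, reverse
Step 1:
                   L          G          E
  Initial      2.173      2.939     0.3643
  Change      0.1726     0.1726    -0.3451
  Equil        2.346      3.112    0.01919
  solve Keq expr → x = -0.1726; check Q = 5.0470e-05

Q₀ = 0.02078; Q > K (proceeds reverse)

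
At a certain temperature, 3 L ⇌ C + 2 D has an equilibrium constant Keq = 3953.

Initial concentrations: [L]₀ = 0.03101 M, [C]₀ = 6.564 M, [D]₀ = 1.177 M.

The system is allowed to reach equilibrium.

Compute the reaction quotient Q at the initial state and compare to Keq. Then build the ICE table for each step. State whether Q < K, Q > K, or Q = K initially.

Q₀ = 3.0494e+05; Q > K (proceeds reverse)

Q₀ = 3.0494e+05 vs Keq = 3953 ⇒ Q>K, reverse
Step 1:
                  L         C         D
  init      0.03101     6.564     1.177
  Δ         0.09596  -0.03199  -0.06398
  eq          0.127     6.532     1.113
  solve Keq expr → x = -0.03199; check Q = 3953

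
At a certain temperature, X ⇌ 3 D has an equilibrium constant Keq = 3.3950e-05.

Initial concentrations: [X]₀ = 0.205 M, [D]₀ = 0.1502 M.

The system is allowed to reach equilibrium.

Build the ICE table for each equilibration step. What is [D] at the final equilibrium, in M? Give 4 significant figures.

Q₀ = 0.01653 vs Keq = 3.3950e-05 ⇒ Q>K, reverse
Step 1:
                   X          D
  init         0.205     0.1502
  Δ          0.04328    -0.1298
  eq          0.2483    0.02035
  solve Keq expr → x = -0.04328; check Q = 3.3950e-05

[D]_eq = 0.02035 M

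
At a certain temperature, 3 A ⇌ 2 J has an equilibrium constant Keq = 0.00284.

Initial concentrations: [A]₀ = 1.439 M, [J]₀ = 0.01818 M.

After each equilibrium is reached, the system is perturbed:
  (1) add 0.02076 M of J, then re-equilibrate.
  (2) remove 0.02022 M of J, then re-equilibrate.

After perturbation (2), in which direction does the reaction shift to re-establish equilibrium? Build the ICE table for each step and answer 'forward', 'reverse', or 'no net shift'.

Q₀ = 1.1092e-04 vs Keq = 0.00284 ⇒ Q<K, forward
Step 1:
                   A          J
  Initial      1.439    0.01818
  Change      -0.097    0.06467
  Equil        1.342    0.08285
  solve Keq expr → x = 0.03233; check Q = 0.00284
Then add 0.02076 M of J.
Step 2:
                   A          J
  Initial      1.342     0.1036
  Change     0.02733   -0.01822
  Equil        1.369    0.08539
  solve Keq expr → x = -0.009108; check Q = 0.00284
Then remove 0.02022 M of J.
Step 3:
                   A          J
  Initial      1.369    0.06517
  Change    -0.02661    0.01774
  Equil        1.343    0.08291
  solve Keq expr → x = 0.008871; check Q = 0.00284

Direction: forward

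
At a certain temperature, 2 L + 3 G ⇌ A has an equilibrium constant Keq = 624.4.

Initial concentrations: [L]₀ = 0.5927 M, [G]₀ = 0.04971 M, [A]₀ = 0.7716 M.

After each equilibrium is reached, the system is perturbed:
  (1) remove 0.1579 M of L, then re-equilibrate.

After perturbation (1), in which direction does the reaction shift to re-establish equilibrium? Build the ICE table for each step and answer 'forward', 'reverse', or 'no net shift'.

Q₀ = 1.7881e+04 vs Keq = 624.4 ⇒ Q>K, reverse
Step 1:
                   L          G          A
  init        0.5927    0.04971     0.7716
  Δ          0.06062    0.09092   -0.03031
  eq          0.6533     0.1406     0.7413
  solve Keq expr → x = -0.03031; check Q = 624.4
Then remove 0.1579 M of L.
Step 2:
                   L          G          A
  init        0.4954     0.1406     0.7413
  Δ          0.01619    0.02429  -0.008097
  eq          0.5116     0.1649     0.7332
  solve Keq expr → x = -0.008097; check Q = 624.4

Direction: reverse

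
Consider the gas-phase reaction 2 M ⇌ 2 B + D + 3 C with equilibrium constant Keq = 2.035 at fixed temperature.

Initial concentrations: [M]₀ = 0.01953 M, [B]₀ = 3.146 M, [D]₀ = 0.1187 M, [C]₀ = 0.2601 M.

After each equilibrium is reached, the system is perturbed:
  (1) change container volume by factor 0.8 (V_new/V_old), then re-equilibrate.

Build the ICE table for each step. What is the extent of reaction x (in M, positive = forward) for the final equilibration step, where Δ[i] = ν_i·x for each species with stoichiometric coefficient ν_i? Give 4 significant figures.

Q₀ = 54.2 vs Keq = 2.035 ⇒ Q>K, reverse
Step 1:
                    M           B           D           C
  init        0.01953       3.146      0.1187      0.2601
  Δ           0.04091    -0.04091    -0.02046    -0.06137
  eq          0.06044       3.105     0.09824      0.1987
  solve Keq expr → x = -0.02046; check Q = 2.035
Then change container volume by factor 0.8 (V_new/V_old).
Step 2:
                    M           B           D           C
  init        0.07555       3.881      0.1228      0.2484
  Δ           0.01874    -0.01874   -0.009371    -0.02811
  eq           0.0943       3.863      0.1134      0.2203
  solve Keq expr → x = -0.009371; check Q = 2.035

x = -0.009371 M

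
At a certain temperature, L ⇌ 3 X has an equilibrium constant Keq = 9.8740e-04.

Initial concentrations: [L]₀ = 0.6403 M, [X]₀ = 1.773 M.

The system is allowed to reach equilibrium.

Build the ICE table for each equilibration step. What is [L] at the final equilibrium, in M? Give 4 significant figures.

[L]_eq = 1.196 M

Q₀ = 8.704 vs Keq = 9.8740e-04 ⇒ Q>K, reverse
Step 1:
                    L           X
  Initial      0.6403       1.773
  Change       0.5558      -1.667
  Equil         1.196      0.1057
  solve Keq expr → x = -0.5558; check Q = 9.8740e-04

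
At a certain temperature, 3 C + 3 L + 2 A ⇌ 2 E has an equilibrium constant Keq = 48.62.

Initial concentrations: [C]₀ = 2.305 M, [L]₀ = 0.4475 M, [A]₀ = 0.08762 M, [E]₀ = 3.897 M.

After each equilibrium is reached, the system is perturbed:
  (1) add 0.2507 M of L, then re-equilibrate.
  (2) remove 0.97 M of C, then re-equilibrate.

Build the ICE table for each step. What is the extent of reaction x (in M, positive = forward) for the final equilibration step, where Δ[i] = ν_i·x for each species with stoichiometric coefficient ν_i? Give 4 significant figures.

x = -0.04369 M

Q₀ = 1802 vs Keq = 48.62 ⇒ Q>K, reverse
Step 1:
                   C          L          A          E
  init         2.305     0.4475    0.08762      3.897
  Δ           0.2283     0.2283     0.1522    -0.1522
  eq           2.533     0.6758     0.2398      3.745
  solve Keq expr → x = -0.07608; check Q = 48.62
Then add 0.2507 M of L.
Step 2:
                   C          L          A          E
  init         2.533     0.9265     0.2398      3.745
  Δ         -0.08389   -0.08389   -0.05593    0.05593
  eq           2.449     0.8426     0.1839      3.801
  solve Keq expr → x = 0.02796; check Q = 48.62
Then remove 0.97 M of C.
Step 3:
                   C          L          A          E
  init         1.479     0.8426     0.1839      3.801
  Δ           0.1311     0.1311    0.08738   -0.08738
  eq            1.61     0.9736     0.2712      3.713
  solve Keq expr → x = -0.04369; check Q = 48.62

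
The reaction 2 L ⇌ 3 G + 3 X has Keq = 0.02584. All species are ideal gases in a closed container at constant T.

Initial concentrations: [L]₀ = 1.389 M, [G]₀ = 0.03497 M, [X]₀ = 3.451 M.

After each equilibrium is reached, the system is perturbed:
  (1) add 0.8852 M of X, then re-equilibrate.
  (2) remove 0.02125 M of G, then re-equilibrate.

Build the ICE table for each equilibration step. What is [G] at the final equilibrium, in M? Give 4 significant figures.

[G]_eq = 0.08174 M

Q₀ = 9.1100e-04 vs Keq = 0.02584 ⇒ Q<K, forward
Step 1:
                    L           G           X
  Initial       1.389     0.03497       3.451
  Change     -0.04491     0.06737     0.06737
  Equil         1.344      0.1023       3.518
  solve Keq expr → x = 0.02246; check Q = 0.02584
Then add 0.8852 M of X.
Step 2:
                    L           G           X
  Initial       1.344      0.1023       4.404
  Change      0.01311    -0.01967    -0.01967
  Equil         1.357     0.08267       4.384
  solve Keq expr → x = -0.006557; check Q = 0.02584
Then remove 0.02125 M of G.
Step 3:
                    L           G           X
  Initial       1.357     0.06142       4.384
  Change     -0.01355     0.02032     0.02032
  Equil         1.344     0.08174       4.404
  solve Keq expr → x = 0.006773; check Q = 0.02584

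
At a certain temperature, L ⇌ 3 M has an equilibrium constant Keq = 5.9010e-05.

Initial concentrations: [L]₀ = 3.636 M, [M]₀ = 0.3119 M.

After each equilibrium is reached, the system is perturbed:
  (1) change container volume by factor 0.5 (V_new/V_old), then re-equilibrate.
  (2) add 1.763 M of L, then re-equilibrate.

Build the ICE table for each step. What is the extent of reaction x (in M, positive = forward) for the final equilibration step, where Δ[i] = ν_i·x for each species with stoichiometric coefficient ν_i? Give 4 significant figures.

x = 0.001857 M

Q₀ = 0.008345 vs Keq = 5.9010e-05 ⇒ Q>K, reverse
Step 1:
                    L           M
  init          3.636      0.3119
  Δ           0.08386     -0.2516
  eq             3.72     0.06032
  solve Keq expr → x = -0.08386; check Q = 5.9010e-05
Then change container volume by factor 0.5 (V_new/V_old).
Step 2:
                    L           M
  init           7.44      0.1206
  Δ           0.01486    -0.04459
  eq            7.455     0.07605
  solve Keq expr → x = -0.01486; check Q = 5.9010e-05
Then add 1.763 M of L.
Step 3:
                    L           M
  init          9.218     0.07605
  Δ         -0.001857    0.005571
  eq            9.216     0.08162
  solve Keq expr → x = 0.001857; check Q = 5.9010e-05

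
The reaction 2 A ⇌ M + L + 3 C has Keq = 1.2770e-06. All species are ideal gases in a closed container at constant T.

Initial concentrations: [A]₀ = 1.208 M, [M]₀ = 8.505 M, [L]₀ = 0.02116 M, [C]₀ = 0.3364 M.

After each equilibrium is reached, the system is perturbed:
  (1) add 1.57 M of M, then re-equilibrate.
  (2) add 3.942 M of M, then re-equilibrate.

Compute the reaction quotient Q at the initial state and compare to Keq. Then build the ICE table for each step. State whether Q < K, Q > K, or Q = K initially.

Q₀ = 0.004695 vs Keq = 1.2770e-06 ⇒ Q>K, reverse
Step 1:
                  A         M         L         C
  init        1.208     8.505   0.02116    0.3364
  Δ          0.0423  -0.02115  -0.02115  -0.06345
  eq           1.25     8.484 1.1571e-05     0.273
  solve Keq expr → x = -0.02115; check Q = 1.2770e-06
Then add 1.57 M of M.
Step 2:
                  A         M         L         C
  init         1.25     10.05 1.1571e-05     0.273
  Δ       3.6124e-06 -1.8062e-06 -1.8062e-06 -5.4186e-06
  eq           1.25     10.05 9.7643e-06    0.2729
  solve Keq expr → x = -1.8062e-06; check Q = 1.2770e-06
Then add 3.942 M of M.
Step 3:
                  A         M         L         C
  init         1.25        14 9.7643e-06    0.2729
  Δ       5.4989e-06 -2.7495e-06 -2.7495e-06 -8.2484e-06
  eq           1.25        14 7.0148e-06    0.2729
  solve Keq expr → x = -2.7495e-06; check Q = 1.2770e-06

Q₀ = 0.004695; Q > K (proceeds reverse)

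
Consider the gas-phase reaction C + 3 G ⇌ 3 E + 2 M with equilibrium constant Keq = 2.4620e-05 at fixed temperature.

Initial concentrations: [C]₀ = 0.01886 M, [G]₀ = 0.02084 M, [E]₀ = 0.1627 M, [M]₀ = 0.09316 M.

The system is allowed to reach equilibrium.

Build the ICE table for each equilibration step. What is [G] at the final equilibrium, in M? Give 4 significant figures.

[G]_eq = 0.1463 M

Q₀ = 219 vs Keq = 2.4620e-05 ⇒ Q>K, reverse
Step 1:
                  C         G         E         M
  init      0.01886   0.02084    0.1627   0.09316
  Δ         0.04182    0.1255   -0.1255  -0.08364
  eq        0.06068    0.1463   0.03724  0.009519
  solve Keq expr → x = -0.04182; check Q = 2.4620e-05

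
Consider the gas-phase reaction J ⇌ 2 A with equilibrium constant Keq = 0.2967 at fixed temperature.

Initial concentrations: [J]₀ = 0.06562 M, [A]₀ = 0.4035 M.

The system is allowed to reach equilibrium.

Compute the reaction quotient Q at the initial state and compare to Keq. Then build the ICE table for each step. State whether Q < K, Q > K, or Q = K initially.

Q₀ = 2.481; Q > K (proceeds reverse)

Q₀ = 2.481 vs Keq = 0.2967 ⇒ Q>K, reverse
Step 1:
                    J           A
  I           0.06562      0.4035
  C           0.09321     -0.1864
  E            0.1588      0.2171
  solve Keq expr → x = -0.09321; check Q = 0.2967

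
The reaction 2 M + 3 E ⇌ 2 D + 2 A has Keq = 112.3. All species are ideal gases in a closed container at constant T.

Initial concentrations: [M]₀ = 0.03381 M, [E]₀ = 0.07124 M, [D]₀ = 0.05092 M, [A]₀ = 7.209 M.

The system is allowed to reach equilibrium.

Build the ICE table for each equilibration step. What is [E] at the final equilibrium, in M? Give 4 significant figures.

[E]_eq = 0.1386 M

Q₀ = 3.2604e+05 vs Keq = 112.3 ⇒ Q>K, reverse
Step 1:
                   M          E          D          A
  Initial    0.03381    0.07124    0.05092      7.209
  Change     0.04491    0.06737   -0.04491   -0.04491
  Equil      0.07872     0.1386   0.006009      7.164
  solve Keq expr → x = -0.02246; check Q = 112.3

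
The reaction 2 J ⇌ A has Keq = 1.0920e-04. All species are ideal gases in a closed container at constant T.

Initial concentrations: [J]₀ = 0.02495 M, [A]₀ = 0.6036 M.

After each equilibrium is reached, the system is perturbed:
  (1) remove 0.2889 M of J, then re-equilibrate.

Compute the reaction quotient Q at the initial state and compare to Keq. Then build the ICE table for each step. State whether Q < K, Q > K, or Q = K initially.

Q₀ = 969.6 vs Keq = 1.0920e-04 ⇒ Q>K, reverse
Step 1:
                    J           A
  Initial     0.02495      0.6036
  Change        1.207     -0.6034
  Equil         1.232  1.6570e-04
  solve Keq expr → x = -0.6034; check Q = 1.0920e-04
Then remove 0.2889 M of J.
Step 2:
                    J           A
  Initial      0.9429  1.6570e-04
  Change   1.3716e-04 -6.8580e-05
  Equil        0.9431  9.7117e-05
  solve Keq expr → x = -6.8580e-05; check Q = 1.0920e-04

Q₀ = 969.6; Q > K (proceeds reverse)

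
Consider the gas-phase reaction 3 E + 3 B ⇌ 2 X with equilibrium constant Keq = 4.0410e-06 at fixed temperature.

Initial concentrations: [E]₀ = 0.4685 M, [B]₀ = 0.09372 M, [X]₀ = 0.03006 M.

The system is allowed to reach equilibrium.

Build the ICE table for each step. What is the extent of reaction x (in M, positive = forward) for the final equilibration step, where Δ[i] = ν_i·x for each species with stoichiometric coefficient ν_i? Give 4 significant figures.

x = -0.01501 M

Q₀ = 10.67 vs Keq = 4.0410e-06 ⇒ Q>K, reverse
Step 1:
                    E           B           X
  Initial      0.4685     0.09372     0.03006
  Change      0.04503     0.04503    -0.03002
  Equil        0.5135      0.1388  3.8235e-05
  solve Keq expr → x = -0.01501; check Q = 4.0410e-06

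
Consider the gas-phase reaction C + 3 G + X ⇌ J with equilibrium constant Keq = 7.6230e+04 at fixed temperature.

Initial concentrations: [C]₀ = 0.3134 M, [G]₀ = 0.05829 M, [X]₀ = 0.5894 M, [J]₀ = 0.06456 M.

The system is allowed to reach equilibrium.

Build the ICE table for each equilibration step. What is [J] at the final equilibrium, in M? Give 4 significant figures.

[J]_eq = 0.07796 M

Q₀ = 1765 vs Keq = 7.6230e+04 ⇒ Q<K, forward
Step 1:
                   C          G          X          J
  I           0.3134    0.05829     0.5894    0.06456
  C          -0.0134    -0.0402    -0.0134     0.0134
  E              0.3    0.01809      0.576    0.07796
  solve Keq expr → x = 0.0134; check Q = 7.6230e+04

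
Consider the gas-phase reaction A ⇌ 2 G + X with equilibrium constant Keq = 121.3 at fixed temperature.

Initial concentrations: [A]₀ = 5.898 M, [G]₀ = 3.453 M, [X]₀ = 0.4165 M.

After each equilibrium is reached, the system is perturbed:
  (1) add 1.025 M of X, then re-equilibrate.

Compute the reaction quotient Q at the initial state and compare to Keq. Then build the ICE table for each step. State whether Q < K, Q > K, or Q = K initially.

Q₀ = 0.842 vs Keq = 121.3 ⇒ Q<K, forward
Step 1:
                  A         G         X
  Initial     5.898     3.453    0.4165
  Change     -3.133     6.267     3.133
  Equil       2.765      9.72      3.55
  solve Keq expr → x = 3.133; check Q = 121.3
Then add 1.025 M of X.
Step 2:
                  A         G         X
  Initial     2.765      9.72     4.575
  Change     0.2553   -0.5106   -0.2553
  Equil        3.02     9.209      4.32
  solve Keq expr → x = -0.2553; check Q = 121.3

Q₀ = 0.842; Q < K (proceeds forward)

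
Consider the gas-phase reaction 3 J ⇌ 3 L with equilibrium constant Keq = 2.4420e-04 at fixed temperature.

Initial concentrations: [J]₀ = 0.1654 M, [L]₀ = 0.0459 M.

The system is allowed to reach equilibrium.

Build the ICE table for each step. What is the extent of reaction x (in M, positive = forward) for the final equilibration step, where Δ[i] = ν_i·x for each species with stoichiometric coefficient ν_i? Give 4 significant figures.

Q₀ = 0.02137 vs Keq = 2.4420e-04 ⇒ Q>K, reverse
Step 1:
                    J           L
  I            0.1654      0.0459
  C           0.03347    -0.03347
  E            0.1989     0.01243
  solve Keq expr → x = -0.01116; check Q = 2.4420e-04

x = -0.01116 M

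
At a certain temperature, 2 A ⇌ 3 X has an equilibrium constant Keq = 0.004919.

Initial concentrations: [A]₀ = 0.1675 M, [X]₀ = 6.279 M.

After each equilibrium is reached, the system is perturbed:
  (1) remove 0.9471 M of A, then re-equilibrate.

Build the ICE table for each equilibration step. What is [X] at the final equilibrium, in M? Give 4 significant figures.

[X]_eq = 0.3664 M

Q₀ = 8824 vs Keq = 0.004919 ⇒ Q>K, reverse
Step 1:
                    A           X
  init         0.1675       6.279
  Δ             3.897      -5.846
  eq            4.065      0.4332
  solve Keq expr → x = -1.949; check Q = 0.004919
Then remove 0.9471 M of A.
Step 2:
                    A           X
  init          3.118      0.4332
  Δ           0.04451    -0.06677
  eq            3.162      0.3664
  solve Keq expr → x = -0.02226; check Q = 0.004919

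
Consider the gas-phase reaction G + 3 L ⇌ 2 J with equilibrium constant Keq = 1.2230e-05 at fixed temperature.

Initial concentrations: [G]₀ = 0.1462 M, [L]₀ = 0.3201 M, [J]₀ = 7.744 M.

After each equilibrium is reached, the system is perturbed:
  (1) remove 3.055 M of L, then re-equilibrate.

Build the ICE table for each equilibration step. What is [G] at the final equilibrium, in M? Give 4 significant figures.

Q₀ = 1.2506e+04 vs Keq = 1.2230e-05 ⇒ Q>K, reverse
Step 1:
                   G          L          J
  init        0.1462     0.3201      7.744
  Δ            3.737      11.21     -7.474
  eq           3.883      11.53     0.2699
  solve Keq expr → x = -3.737; check Q = 1.2230e-05
Then remove 3.055 M of L.
Step 2:
                   G          L          J
  init         3.883      8.476     0.2699
  Δ          0.04722     0.1417   -0.09445
  eq            3.93      8.618     0.1754
  solve Keq expr → x = -0.04722; check Q = 1.2230e-05

[G]_eq = 3.93 M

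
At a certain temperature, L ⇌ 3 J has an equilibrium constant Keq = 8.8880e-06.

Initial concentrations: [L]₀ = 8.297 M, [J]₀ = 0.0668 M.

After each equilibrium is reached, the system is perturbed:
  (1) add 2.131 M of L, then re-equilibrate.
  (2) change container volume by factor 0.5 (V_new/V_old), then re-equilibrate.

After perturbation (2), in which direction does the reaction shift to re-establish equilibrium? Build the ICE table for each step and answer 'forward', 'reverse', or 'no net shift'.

Q₀ = 3.5926e-05 vs Keq = 8.8880e-06 ⇒ Q>K, reverse
Step 1:
                    L           J
  Initial       8.297      0.0668
  Change     0.008284    -0.02485
  Equil         8.305     0.04195
  solve Keq expr → x = -0.008284; check Q = 8.8880e-06
Then add 2.131 M of L.
Step 2:
                    L           J
  Initial       10.44     0.04195
  Change    -0.001106    0.003317
  Equil         10.44     0.04527
  solve Keq expr → x = 0.001106; check Q = 8.8880e-06
Then change container volume by factor 0.5 (V_new/V_old).
Step 3:
                    L           J
  Initial       20.87     0.09053
  Change      0.01116    -0.03349
  Equil         20.88     0.05704
  solve Keq expr → x = -0.01116; check Q = 8.8880e-06

Direction: reverse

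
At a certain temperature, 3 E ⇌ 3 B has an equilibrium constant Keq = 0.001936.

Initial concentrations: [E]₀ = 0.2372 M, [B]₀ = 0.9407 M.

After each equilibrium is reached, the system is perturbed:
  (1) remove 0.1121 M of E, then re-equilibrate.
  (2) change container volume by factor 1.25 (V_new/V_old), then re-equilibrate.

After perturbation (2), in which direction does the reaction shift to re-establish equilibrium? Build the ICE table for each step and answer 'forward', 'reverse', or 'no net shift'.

Q₀ = 62.37 vs Keq = 0.001936 ⇒ Q>K, reverse
Step 1:
                   E          B
  I           0.2372     0.9407
  C           0.8102    -0.8102
  E            1.047     0.1305
  solve Keq expr → x = -0.2701; check Q = 0.001936
Then remove 0.1121 M of E.
Step 2:
                   E          B
  I           0.9353     0.1305
  C          0.01242   -0.01242
  E           0.9477     0.1181
  solve Keq expr → x = -0.004141; check Q = 0.001936
Then change container volume by factor 1.25 (V_new/V_old).
Step 3:
                   E          B
  I           0.7581    0.09449
  C                0          0
  E           0.7581    0.09449
  solve Keq expr → x = 0; check Q = 0.001936

Direction: no net shift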